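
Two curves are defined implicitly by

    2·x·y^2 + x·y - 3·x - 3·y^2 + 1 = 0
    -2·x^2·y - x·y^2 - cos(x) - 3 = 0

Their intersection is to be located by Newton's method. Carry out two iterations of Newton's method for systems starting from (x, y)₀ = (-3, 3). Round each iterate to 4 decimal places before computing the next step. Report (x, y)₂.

(-0.9604, 1.3588)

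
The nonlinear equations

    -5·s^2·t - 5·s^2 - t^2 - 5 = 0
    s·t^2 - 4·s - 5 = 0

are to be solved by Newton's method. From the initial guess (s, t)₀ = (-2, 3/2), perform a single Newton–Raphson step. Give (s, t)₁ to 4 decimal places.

(-1.0918, 0.9851)

At (-2, 3/2): F = (-57.2500, -1.5000).
Jacobian J = [[-10·s·t - 10·s, -5·s^2 - 2·t], [t^2 - 4, 2·s·t]].
At the point, J = [[50.0000, -23.0000], [-1.7500, -6.0000]] (det J = -340.2500).
Solving J·Δ = −F gives Δ = (0.9082, -0.5149).
Then the next iterate is (s, t)₁ = (-1.0918, 0.9851).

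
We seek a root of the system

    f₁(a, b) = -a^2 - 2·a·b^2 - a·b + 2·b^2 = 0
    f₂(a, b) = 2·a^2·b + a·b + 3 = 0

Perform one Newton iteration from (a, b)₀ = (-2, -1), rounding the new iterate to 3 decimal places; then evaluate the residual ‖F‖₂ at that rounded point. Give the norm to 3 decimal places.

At (-2, -1): F = (0.000, -3.000).
Jacobian J = [[-2·a - 2·b^2 - b, -4·a·b - a + 4·b], [4·a·b + b, 2·a^2 + a]].
At the point, J = [[3.000, -10.000], [7.000, 6.000]] (det J = 88.000).
Solving J·Δ = −F gives Δ = (0.341, 0.102).
Then the next iterate is (a, b)₁ = (-1.659, -0.898).
Re-evaluating at (-1.659, -0.898): F = (0.04639, -0.45331), so ‖F‖₂ = 0.456.

0.456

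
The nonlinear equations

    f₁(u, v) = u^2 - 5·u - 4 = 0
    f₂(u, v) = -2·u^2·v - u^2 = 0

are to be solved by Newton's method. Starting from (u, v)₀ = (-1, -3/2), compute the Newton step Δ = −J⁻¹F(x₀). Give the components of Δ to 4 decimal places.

(0.2857, 0.4286)

At (-1, -3/2): F = (2.0000, 2.0000).
Jacobian J = [[2·u - 5, 0], [-4·u·v - 2·u, -2·u^2]].
At the point, J = [[-7.0000, 0.0000], [-4.0000, -2.0000]] (det J = 14.0000).
Solving J·Δ = −F gives Δ = (0.2857, 0.4286).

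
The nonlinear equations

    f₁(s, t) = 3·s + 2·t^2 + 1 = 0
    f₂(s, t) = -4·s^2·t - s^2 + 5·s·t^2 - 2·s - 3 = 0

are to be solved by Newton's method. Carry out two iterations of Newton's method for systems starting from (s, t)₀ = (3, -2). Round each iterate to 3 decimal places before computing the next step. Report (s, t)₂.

(6.881, -2.012)

At (3, -2): F = (18.000, 114.000).
Jacobian J = [[3, 4·t], [-8·s·t - 2·s + 5·t^2 - 2, -4·s^2 + 10·s·t]].
At the point, J = [[3.000, -8.000], [60.000, -96.000]] (det J = 192.000).
Solving J·Δ = −F gives Δ = (4.250, 3.844).
Then the next iterate is (s, t)₁ = (7.250, 1.844).
Round to (7.250, 1.844) and repeat: F = (29.55067, -334.50132), J = [[3.000, 7.376], [-106.45032, -76.560]].
Δ = (-0.369, -3.856), so (s, t)₂ = (6.881, -2.012).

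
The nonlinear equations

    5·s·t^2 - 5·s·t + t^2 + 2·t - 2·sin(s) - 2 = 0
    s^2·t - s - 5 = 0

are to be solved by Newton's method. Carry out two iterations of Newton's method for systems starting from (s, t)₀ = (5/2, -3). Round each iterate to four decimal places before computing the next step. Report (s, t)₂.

At (5/2, -3): F = (149.803056, -26.2500).
Jacobian J = [[5·t^2 - 5·t - 2·cos(s), 10·s·t - 5·s + 2·t + 2], [2·s·t - 1, s^2]].
At the point, J = [[61.602287, -91.5000], [-16.0000, 6.2500]] (det J = -1078.985705).
Solving J·Δ = −F gives Δ = (-1.3583, 0.7227).
Then the next iterate is (s, t)₁ = (1.1417, -2.2773).
Round to (1.1417, -2.2773) and repeat: F = (39.417603, -9.110112), J = [[36.484878, -34.263034], [-6.199987, 1.303479]].
Δ = (-1.5816, -0.5337), so (s, t)₂ = (-0.4399, -2.8110).

(-0.4399, -2.8110)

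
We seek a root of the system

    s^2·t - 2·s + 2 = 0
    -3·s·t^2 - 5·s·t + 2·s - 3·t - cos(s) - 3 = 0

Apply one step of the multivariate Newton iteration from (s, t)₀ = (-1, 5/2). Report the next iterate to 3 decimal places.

(0.038, 3.266)

At (-1, 5/2): F = (6.500, 18.20970).
Jacobian J = [[2·s·t - 2, s^2], [-3·t^2 - 5·t + sin(s) + 2, -6·s·t - 5·s - 3]].
At the point, J = [[-7.000, 1.000], [-30.09147, 17.000]] (det J = -88.90853).
Solving J·Δ = −F gives Δ = (1.038, 0.766).
Then the next iterate is (s, t)₁ = (0.038, 3.266).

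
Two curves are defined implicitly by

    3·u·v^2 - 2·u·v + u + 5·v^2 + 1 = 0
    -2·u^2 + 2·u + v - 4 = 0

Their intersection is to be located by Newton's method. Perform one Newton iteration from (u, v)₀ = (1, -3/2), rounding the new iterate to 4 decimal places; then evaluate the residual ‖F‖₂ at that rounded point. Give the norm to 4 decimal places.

19.7904

At (1, -3/2): F = (23.0000, -5.5000).
Jacobian J = [[3·v^2 - 2·v + 1, 6·u·v - 2·u + 10·v], [-4·u + 2, 1]].
At the point, J = [[10.7500, -26.0000], [-2.0000, 1.0000]] (det J = -41.2500).
Solving J·Δ = −F gives Δ = (-2.9091, -0.3182).
Then the next iterate is (u, v)₁ = (-1.9091, -1.8182).
Re-evaluating at (-1.9091, -1.8182): F = (-10.255697, -16.925726), so ‖F‖₂ = 19.7904.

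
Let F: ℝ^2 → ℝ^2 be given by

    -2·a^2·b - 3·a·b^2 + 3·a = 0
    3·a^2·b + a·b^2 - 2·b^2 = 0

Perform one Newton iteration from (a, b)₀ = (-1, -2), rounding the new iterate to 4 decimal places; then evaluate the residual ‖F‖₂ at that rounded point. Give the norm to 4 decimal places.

26.6891

At (-1, -2): F = (13.0000, -18.0000).
Jacobian J = [[-4·a·b - 3·b^2 + 3, -2·a^2 - 6·a·b], [6·a·b + b^2, 3·a^2 + 2·a·b - 4·b]].
At the point, J = [[-17.0000, -14.0000], [16.0000, 15.0000]] (det J = -31.0000).
Solving J·Δ = −F gives Δ = (-1.8387, 3.1613).
Then the next iterate is (a, b)₁ = (-2.8387, 1.1613).
Re-evaluating at (-2.8387, 1.1613): F = (-15.747153, 21.548468), so ‖F‖₂ = 26.6891.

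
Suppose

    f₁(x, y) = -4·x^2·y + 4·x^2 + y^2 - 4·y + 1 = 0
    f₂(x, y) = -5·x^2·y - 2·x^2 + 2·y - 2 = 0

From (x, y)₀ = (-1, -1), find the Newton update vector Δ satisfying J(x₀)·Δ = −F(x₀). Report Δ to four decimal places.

At (-1, -1): F = (14.0000, -1.0000).
Jacobian J = [[-8·x·y + 8·x, -4·x^2 + 2·y - 4], [-10·x·y - 4·x, -5·x^2 + 2]].
At the point, J = [[-16.0000, -10.0000], [-6.0000, -3.0000]] (det J = -12.0000).
Solving J·Δ = −F gives Δ = (-4.3333, 8.3333).

(-4.3333, 8.3333)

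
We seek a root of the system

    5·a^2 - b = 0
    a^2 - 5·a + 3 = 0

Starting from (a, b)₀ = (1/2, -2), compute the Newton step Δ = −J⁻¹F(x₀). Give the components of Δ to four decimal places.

At (1/2, -2): F = (3.2500, 0.7500).
Jacobian J = [[10·a, -1], [2·a - 5, 0]].
At the point, J = [[5.0000, -1.0000], [-4.0000, 0.0000]] (det J = -4.0000).
Solving J·Δ = −F gives Δ = (0.1875, 4.1875).

(0.1875, 4.1875)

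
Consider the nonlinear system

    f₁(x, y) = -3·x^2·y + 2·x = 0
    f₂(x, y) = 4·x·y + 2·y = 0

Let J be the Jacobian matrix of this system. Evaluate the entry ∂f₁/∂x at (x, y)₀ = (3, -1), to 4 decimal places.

20.0000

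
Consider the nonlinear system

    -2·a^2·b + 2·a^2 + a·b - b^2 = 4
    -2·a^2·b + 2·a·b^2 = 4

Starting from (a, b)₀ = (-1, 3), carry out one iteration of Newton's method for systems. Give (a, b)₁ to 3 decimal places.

(-1.241, 0.483)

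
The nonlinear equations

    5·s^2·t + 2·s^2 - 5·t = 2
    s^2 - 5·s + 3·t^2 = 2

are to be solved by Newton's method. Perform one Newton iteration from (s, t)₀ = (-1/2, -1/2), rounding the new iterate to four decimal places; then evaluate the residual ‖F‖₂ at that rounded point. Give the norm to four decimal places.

0.1395

At (-1/2, -1/2): F = (0.3750, 1.5000).
Jacobian J = [[10·s·t + 4·s, 5·s^2 - 5], [2·s - 5, 6·t]].
At the point, J = [[0.5000, -3.7500], [-6.0000, -3.0000]] (det J = -24.0000).
Solving J·Δ = −F gives Δ = (0.1875, 0.1250).
Then the next iterate is (s, t)₁ = (-0.3125, -0.3750).
Re-evaluating at (-0.3125, -0.3750): F = (-0.112793, 0.082031), so ‖F‖₂ = 0.1395.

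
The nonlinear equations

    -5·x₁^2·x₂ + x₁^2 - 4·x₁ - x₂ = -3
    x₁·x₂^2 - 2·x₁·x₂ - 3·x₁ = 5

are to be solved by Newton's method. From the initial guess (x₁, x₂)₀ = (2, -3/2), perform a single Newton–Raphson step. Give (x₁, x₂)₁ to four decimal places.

(0.7517, -1.8309)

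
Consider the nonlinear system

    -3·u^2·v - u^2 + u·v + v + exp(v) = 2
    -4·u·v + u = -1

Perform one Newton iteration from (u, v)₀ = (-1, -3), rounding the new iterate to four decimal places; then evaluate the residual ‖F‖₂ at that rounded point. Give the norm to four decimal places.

7.8150

At (-1, -3): F = (6.049787, -12.0000).
Jacobian J = [[-6·u·v - 2·u + v, -3·u^2 + u + exp(v) + 1], [-4·v + 1, -4·u]].
At the point, J = [[-19.0000, -2.950213], [13.0000, 4.0000]] (det J = -37.647232).
Solving J·Δ = −F gives Δ = (-0.2976, 3.9672).
Then the next iterate is (u, v)₁ = (-1.2976, 0.9672).
Re-evaluating at (-1.2976, 0.9672): F = (-6.226651, 4.722555), so ‖F‖₂ = 7.8150.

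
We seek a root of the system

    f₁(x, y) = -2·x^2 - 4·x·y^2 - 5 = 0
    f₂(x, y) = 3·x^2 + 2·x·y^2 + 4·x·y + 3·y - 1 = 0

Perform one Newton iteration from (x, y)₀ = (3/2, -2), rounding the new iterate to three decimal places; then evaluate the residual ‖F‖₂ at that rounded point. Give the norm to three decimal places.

At (3/2, -2): F = (-33.500, -0.250).
Jacobian J = [[-4·x - 4·y^2, -8·x·y], [6·x + 2·y^2 + 4·y, 4·x·y + 4·x + 3]].
At the point, J = [[-22.000, 24.000], [9.000, -3.000]] (det J = -150.000).
Solving J·Δ = −F gives Δ = (0.710, 2.047).
Then the next iterate is (x, y)₁ = (2.210, 0.047).
Re-evaluating at (2.210, 0.047): F = (-14.78773, 14.21854), so ‖F‖₂ = 20.514.

20.514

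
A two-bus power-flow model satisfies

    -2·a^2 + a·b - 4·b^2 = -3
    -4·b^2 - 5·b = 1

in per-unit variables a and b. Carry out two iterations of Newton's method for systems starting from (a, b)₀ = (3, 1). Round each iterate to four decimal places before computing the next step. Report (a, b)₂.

At (3, 1): F = (-16.0000, -10.0000).
Jacobian J = [[-4·a + b, a - 8·b], [0, -8·b - 5]].
At the point, J = [[-11.0000, -5.0000], [0.0000, -13.0000]] (det J = 143.0000).
Solving J·Δ = −F gives Δ = (-1.1049, -0.7692).
Then the next iterate is (a, b)₁ = (1.8951, 0.2308).
Round to (1.8951, 0.2308) and repeat: F = (-3.958494, -2.367075), J = [[-7.3496, 0.0487], [0.0000, -6.8464]].
Δ = (-0.5409, -0.3457), so (a, b)₂ = (1.3542, -0.1149).

(1.3542, -0.1149)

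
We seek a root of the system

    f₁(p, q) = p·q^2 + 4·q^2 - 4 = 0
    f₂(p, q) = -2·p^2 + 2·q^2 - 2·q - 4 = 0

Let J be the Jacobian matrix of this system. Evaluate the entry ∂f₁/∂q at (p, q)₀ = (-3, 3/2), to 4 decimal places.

3.0000

∂f₁/∂q = 2·p·q + 8·q.
At (-3, 3/2) this is 3.0000.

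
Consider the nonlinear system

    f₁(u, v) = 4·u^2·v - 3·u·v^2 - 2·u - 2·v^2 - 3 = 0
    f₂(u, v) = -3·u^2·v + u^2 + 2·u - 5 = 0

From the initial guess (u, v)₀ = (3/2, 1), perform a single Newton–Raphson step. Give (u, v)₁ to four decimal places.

(1.4625, 0.0593)

At (3/2, 1): F = (-3.5000, -6.5000).
Jacobian J = [[8·u·v - 3·v^2 - 2, 4·u^2 - 6·u·v - 4·v], [-6·u·v + 2·u + 2, -3·u^2]].
At the point, J = [[7.0000, -4.0000], [-4.0000, -6.7500]] (det J = -63.2500).
Solving J·Δ = −F gives Δ = (-0.0375, -0.9407).
Then the next iterate is (u, v)₁ = (1.4625, 0.0593).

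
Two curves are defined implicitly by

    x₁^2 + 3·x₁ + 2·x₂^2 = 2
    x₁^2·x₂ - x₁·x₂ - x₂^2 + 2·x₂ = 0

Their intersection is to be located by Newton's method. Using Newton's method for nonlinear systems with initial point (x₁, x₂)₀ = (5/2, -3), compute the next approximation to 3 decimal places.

(3.191, -0.060)

At (5/2, -3): F = (29.750, -26.250).
Jacobian J = [[2·x₁ + 3, 4·x₂], [2·x₁·x₂ - x₂, x₁^2 - x₁ - 2·x₂ + 2]].
At the point, J = [[8.000, -12.000], [-12.000, 11.750]] (det J = -50.000).
Solving J·Δ = −F gives Δ = (0.691, 2.940).
Then the next iterate is (x₁, x₂)₁ = (3.191, -0.060).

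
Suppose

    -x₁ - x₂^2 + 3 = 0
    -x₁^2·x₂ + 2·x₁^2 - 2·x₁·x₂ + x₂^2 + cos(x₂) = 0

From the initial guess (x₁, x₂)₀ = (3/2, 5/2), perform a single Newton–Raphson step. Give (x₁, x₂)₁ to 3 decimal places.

At (3/2, 5/2): F = (-4.750, -3.17614).
Jacobian J = [[-1, -2·x₂], [-2·x₁·x₂ + 4·x₁ - 2·x₂, -x₁^2 - 2·x₁ + 2·x₂ - sin(x₂)]].
At the point, J = [[-1.000, -5.000], [-6.500, -0.84847]] (det J = -31.65153).
Solving J·Δ = −F gives Δ = (-0.374, -0.875).
Then the next iterate is (x₁, x₂)₁ = (1.126, 1.625).

(1.126, 1.625)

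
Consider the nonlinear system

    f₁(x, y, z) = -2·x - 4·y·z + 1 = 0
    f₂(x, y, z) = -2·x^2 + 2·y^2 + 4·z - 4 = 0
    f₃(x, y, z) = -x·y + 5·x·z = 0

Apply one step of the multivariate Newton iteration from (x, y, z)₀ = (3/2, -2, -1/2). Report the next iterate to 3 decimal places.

At (3/2, -2, -1/2): F = (-6.000, -2.500, -0.750).
Jacobian J = [[-2, -4·z, -4·y], [-4·x, 4·y, 4], [-y + 5·z, -x, 5·x]].
At the point, J = [[-2.000, 2.000, 8.000], [-6.000, -8.000, 4.000], [-0.500, -1.500, 7.500]] (det J = 234.000).
Solving J·Δ = −F gives Δ = (-1.442, 0.857, 0.175).
Then the next iterate is (x, y, z)₁ = (0.058, -1.143, -0.325).

(0.058, -1.143, -0.325)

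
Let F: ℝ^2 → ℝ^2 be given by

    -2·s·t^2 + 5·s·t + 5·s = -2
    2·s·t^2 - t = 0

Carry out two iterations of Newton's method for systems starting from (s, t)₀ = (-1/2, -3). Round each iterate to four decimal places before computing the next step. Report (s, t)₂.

At (-1/2, -3): F = (16.0000, -6.0000).
Jacobian J = [[-2·t^2 + 5·t + 5, -4·s·t + 5·s], [2·t^2, 4·s·t - 1]].
At the point, J = [[-28.0000, -8.5000], [18.0000, 5.0000]] (det J = 13.0000).
Solving J·Δ = −F gives Δ = (-2.2308, 9.2308).
Then the next iterate is (s, t)₁ = (-2.7308, 6.2308).
Round to (-2.7308, 6.2308) and repeat: F = (115.305636, -218.265779), J = [[-41.491737, 54.406275], [77.645737, -69.060275]].
Δ = (2.8786, 0.0760), so (s, t)₂ = (0.1478, 6.3068).

(0.1478, 6.3068)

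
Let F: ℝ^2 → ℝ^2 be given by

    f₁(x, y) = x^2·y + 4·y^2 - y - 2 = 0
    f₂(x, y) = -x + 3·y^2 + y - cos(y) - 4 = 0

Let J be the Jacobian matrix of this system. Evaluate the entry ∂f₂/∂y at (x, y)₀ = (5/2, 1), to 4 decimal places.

∂f₂/∂y = 6·y + sin(y) + 1.
At (5/2, 1) this is 7.8415.

7.8415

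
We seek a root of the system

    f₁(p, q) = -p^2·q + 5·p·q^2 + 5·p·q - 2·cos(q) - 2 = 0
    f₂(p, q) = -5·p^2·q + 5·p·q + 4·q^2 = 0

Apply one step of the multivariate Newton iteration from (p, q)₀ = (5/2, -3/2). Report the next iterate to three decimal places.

At (5/2, -3/2): F = (16.60853, 37.125).
Jacobian J = [[-2·p·q + 5·q^2 + 5·q, -p^2 + 10·p·q + 5·p + 2·sin(q)], [-10·p·q + 5·q, -5·p^2 + 5·p + 8·q]].
At the point, J = [[11.250, -33.24499], [30.000, -30.750]] (det J = 651.41220).
Solving J·Δ = −F gives Δ = (-1.111, 0.124).
Then the next iterate is (p, q)₁ = (1.389, -1.376).

(1.389, -1.376)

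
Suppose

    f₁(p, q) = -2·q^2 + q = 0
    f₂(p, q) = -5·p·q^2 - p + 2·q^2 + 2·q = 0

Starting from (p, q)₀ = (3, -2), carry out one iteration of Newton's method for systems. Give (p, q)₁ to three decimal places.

(3.048, -0.889)

At (3, -2): F = (-10.000, -59.000).
Jacobian J = [[0, -4·q + 1], [-5·q^2 - 1, -10·p·q + 4·q + 2]].
At the point, J = [[0.000, 9.000], [-21.000, 54.000]] (det J = 189.000).
Solving J·Δ = −F gives Δ = (0.048, 1.111).
Then the next iterate is (p, q)₁ = (3.048, -0.889).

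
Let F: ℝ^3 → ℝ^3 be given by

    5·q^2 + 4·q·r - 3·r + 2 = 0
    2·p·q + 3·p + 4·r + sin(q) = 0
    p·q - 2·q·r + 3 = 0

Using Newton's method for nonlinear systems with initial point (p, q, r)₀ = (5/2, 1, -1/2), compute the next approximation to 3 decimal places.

At (5/2, 1, -1/2): F = (6.500, 11.34147, 6.500).
Jacobian J = [[0, 10·q + 4·r, 4·q - 3], [2·q + 3, 2·p + cos(q), 4], [q, p - 2·r, -2·q]].
At the point, J = [[0.000, 8.000, 1.000], [5.000, 5.54030, 4.000], [1.000, 3.500, -2.000]] (det J = 123.95970).
Solving J·Δ = −F gives Δ = (-1.856, -0.905, 0.738).
Then the next iterate is (p, q, r)₁ = (0.644, 0.095, 0.238).

(0.644, 0.095, 0.238)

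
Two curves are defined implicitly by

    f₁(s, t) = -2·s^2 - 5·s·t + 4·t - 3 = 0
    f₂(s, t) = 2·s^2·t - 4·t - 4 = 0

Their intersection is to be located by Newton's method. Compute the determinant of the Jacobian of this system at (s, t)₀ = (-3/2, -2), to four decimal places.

-130.0000

J = [[-4·s - 5·t, -5·s + 4], [4·s·t, 2·s^2 - 4]].
At the point, J = [[16.0000, 11.5000], [12.0000, 0.5000]].
det J = -130.0000.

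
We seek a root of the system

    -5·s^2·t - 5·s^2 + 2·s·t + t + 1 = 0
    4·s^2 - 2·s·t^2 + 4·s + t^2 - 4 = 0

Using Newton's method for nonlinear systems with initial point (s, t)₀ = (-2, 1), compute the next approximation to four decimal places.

(0.1735, 3.1429)

At (-2, 1): F = (-42.0000, 9.0000).
Jacobian J = [[-10·s·t - 10·s + 2·t, -5·s^2 + 2·s + 1], [8·s - 2·t^2 + 4, -4·s·t + 2·t]].
At the point, J = [[42.0000, -23.0000], [-14.0000, 10.0000]] (det J = 98.0000).
Solving J·Δ = −F gives Δ = (2.1735, 2.1429).
Then the next iterate is (s, t)₁ = (0.1735, 3.1429).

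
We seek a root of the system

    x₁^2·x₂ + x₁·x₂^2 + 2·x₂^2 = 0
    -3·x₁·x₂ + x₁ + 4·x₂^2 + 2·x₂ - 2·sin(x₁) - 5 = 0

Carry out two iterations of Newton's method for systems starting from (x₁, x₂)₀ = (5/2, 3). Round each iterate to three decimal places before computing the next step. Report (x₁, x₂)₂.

At (5/2, 3): F = (59.250, 15.80306).
Jacobian J = [[2·x₁·x₂ + x₂^2, x₁^2 + 2·x₁·x₂ + 4·x₂], [-3·x₂ - 2·cos(x₁) + 1, -3·x₁ + 8·x₂ + 2]].
At the point, J = [[24.000, 33.250], [-6.39771, 18.500]] (det J = 656.72395).
Solving J·Δ = −F gives Δ = (-0.869, -1.155).
Then the next iterate is (x₁, x₂)₁ = (1.631, 1.845).
Round to (1.631, 1.845) and repeat: F = (17.26801, 2.91314), J = [[9.42242, 16.05855], [-4.41467, 11.867]].
Δ = (-0.866, -0.567), so (x₁, x₂)₂ = (0.765, 1.278).

(0.765, 1.278)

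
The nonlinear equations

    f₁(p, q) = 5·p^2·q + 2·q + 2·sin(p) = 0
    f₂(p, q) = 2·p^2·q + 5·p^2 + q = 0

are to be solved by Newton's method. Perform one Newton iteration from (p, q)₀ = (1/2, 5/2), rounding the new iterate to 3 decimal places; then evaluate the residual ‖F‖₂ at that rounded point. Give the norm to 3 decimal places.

2.555

At (1/2, 5/2): F = (9.08385, 5.000).
Jacobian J = [[10·p·q + 2·cos(p), 5·p^2 + 2], [4·p·q + 10·p, 2·p^2 + 1]].
At the point, J = [[14.25517, 3.250], [10.000, 1.500]] (det J = -11.11725).
Solving J·Δ = −F gives Δ = (-0.236, -1.760).
Then the next iterate is (p, q)₁ = (0.264, 0.740).
Re-evaluating at (0.264, 0.740): F = (2.25976, 1.19163), so ‖F‖₂ = 2.555.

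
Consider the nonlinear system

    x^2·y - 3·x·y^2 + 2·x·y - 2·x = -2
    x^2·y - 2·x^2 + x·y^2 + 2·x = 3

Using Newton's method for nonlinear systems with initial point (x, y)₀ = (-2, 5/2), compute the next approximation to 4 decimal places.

At (-2, 5/2): F = (43.5000, -17.5000).
Jacobian J = [[2·x·y - 3·y^2 + 2·y - 2, x^2 - 6·x·y + 2·x], [2·x·y - 4·x + y^2 + 2, x^2 + 2·x·y]].
At the point, J = [[-25.7500, 30.0000], [6.2500, -6.0000]] (det J = -33.0000).
Solving J·Δ = −F gives Δ = (8.0000, 5.4167).
Then the next iterate is (x, y)₁ = (6.0000, 7.9167).

(6.0000, 7.9167)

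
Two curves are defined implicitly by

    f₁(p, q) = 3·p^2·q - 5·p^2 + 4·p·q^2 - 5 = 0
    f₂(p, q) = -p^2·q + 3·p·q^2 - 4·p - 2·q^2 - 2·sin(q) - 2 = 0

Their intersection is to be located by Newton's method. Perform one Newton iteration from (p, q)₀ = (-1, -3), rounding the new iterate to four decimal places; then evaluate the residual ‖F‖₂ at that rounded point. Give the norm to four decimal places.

20.9222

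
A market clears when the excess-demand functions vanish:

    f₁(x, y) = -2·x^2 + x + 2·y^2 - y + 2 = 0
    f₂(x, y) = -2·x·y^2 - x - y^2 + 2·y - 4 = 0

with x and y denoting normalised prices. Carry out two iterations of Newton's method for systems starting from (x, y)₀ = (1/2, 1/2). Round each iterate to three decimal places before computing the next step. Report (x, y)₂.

At (1/2, 1/2): F = (2.000, -4.000).
Jacobian J = [[-4·x + 1, 4·y - 1], [-2·y^2 - 1, -4·x·y - 2·y + 2]].
At the point, J = [[-1.000, 1.000], [-1.500, 0.000]] (det J = 1.500).
Solving J·Δ = −F gives Δ = (-2.667, -4.667).
Then the next iterate is (x, y)₁ = (-2.167, -4.167).
Round to (-2.167, -4.167) and repeat: F = (29.336, 47.72421), J = [[9.668, -17.668], [-35.72778, -25.78556]].
Δ = (0.099, 1.714), so (x, y)₂ = (-2.068, -2.453).

(-2.068, -2.453)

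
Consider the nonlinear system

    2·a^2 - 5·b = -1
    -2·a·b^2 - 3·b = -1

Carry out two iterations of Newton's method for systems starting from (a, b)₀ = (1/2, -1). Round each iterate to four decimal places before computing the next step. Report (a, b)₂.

At (1/2, -1): F = (6.5000, 3.0000).
Jacobian J = [[4·a, -5], [-2·b^2, -4·a·b - 3]].
At the point, J = [[2.0000, -5.0000], [-2.0000, -1.0000]] (det J = -12.0000).
Solving J·Δ = −F gives Δ = (0.7083, 1.5833).
Then the next iterate is (a, b)₁ = (1.2083, 0.5833).
Round to (1.2083, 0.5833) and repeat: F = (1.003478, -1.572121), J = [[4.8332, -5.0000], [-0.680478, -5.819206]].
Δ = (-0.4345, -0.2193), so (a, b)₂ = (0.7738, 0.3640).

(0.7738, 0.3640)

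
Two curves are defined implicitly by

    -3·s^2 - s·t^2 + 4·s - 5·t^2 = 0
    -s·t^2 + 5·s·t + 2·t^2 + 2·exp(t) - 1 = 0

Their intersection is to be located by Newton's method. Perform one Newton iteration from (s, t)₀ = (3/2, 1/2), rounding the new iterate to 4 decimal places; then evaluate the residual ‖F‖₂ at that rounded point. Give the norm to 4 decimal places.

At (3/2, 1/2): F = (-2.3750, 6.172443).
Jacobian J = [[-6·s - t^2 + 4, -2·s·t - 10·t], [-t^2 + 5·t, -2·s·t + 5·s + 4·t + 2·exp(t)]].
At the point, J = [[-5.2500, -6.5000], [2.2500, 11.297443]] (det J = -44.686573).
Solving J·Δ = −F gives Δ = (0.2974, -0.6056).
Then the next iterate is (s, t)₁ = (1.7974, -0.1056).
Re-evaluating at (1.7974, -0.1056): F = (-2.578141, -0.147199), so ‖F‖₂ = 2.5823.

2.5823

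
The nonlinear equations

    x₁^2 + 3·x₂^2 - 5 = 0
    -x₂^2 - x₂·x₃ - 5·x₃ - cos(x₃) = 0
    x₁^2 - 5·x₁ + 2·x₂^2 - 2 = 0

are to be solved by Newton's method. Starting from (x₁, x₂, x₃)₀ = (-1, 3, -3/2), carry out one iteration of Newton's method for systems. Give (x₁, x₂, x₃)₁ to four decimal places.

(0.1765, 1.8529, -0.6007)

At (-1, 3, -3/2): F = (23.0000, 2.929263, 22.0000).
Jacobian J = [[2·x₁, 6·x₂, 0], [0, -2·x₂ - x₃, -x₂ + sin(x₃) - 5], [2·x₁ - 5, 4·x₂, 0]].
At the point, J = [[-2.0000, 18.0000, 0.0000], [0.0000, -4.5000, -8.997495], [-7.0000, 12.0000, 0.0000]] (det J = 917.744489).
Solving J·Δ = −F gives Δ = (1.1765, -1.1471, 0.8993).
Then the next iterate is (x₁, x₂, x₃)₁ = (0.1765, 1.8529, -0.6007).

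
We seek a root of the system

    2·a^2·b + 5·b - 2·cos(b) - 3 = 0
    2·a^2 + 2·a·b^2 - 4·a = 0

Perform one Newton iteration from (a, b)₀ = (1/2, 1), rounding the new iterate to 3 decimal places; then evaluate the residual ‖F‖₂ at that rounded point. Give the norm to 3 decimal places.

6.640

At (1/2, 1): F = (1.41940, -0.500).
Jacobian J = [[4·a·b, 2·a^2 + 2·sin(b) + 5], [4·a + 2·b^2 - 4, 4·a·b]].
At the point, J = [[2.000, 7.18294], [0.000, 2.000]] (det J = 4.000).
Solving J·Δ = −F gives Δ = (-1.608, 0.250).
Then the next iterate is (a, b)₁ = (-1.108, 1.250).
Re-evaluating at (-1.108, 1.250): F = (5.68852, 3.42483), so ‖F‖₂ = 6.640.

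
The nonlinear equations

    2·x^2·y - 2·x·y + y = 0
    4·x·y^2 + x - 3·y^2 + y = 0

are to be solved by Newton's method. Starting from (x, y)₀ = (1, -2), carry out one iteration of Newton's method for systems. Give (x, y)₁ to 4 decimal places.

At (1, -2): F = (-2.0000, 3.0000).
Jacobian J = [[4·x·y - 2·y, 2·x^2 - 2·x + 1], [4·y^2 + 1, 8·x·y - 6·y + 1]].
At the point, J = [[-4.0000, 1.0000], [17.0000, -3.0000]] (det J = -5.0000).
Solving J·Δ = −F gives Δ = (0.6000, 4.4000).
Then the next iterate is (x, y)₁ = (1.6000, 2.4000).

(1.6000, 2.4000)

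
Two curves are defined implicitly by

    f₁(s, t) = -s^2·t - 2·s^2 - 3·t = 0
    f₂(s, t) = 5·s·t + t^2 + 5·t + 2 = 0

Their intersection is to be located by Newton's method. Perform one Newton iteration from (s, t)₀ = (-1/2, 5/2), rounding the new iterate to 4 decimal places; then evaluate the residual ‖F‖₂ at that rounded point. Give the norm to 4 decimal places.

2.7501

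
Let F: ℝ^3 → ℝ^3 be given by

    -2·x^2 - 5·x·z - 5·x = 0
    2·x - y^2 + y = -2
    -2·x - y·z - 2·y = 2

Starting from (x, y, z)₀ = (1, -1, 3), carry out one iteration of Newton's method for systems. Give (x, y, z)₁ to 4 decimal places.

(0.9808, -1.6538, -1.3077)

At (1, -1, 3): F = (-22.0000, 2.0000, 1.0000).
Jacobian J = [[-4·x - 5·z - 5, 0, -5·x], [2, -2·y + 1, 0], [-2, -z - 2, -y]].
At the point, J = [[-24.0000, 0.0000, -5.0000], [2.0000, 3.0000, 0.0000], [-2.0000, -5.0000, 1.0000]] (det J = -52.0000).
Solving J·Δ = −F gives Δ = (-0.0192, -0.6538, -4.3077).
Then the next iterate is (x, y, z)₁ = (0.9808, -1.6538, -1.3077).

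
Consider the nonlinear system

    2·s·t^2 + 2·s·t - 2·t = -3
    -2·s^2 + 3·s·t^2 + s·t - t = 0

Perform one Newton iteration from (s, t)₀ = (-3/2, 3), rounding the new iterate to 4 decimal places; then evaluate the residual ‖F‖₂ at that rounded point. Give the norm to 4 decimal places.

19.1387

At (-3/2, 3): F = (-39.0000, -52.5000).
Jacobian J = [[2·t^2 + 2·t, 4·s·t + 2·s - 2], [-4·s + 3·t^2 + t, 6·s·t + s - 1]].
At the point, J = [[24.0000, -23.0000], [36.0000, -29.5000]] (det J = 120.0000).
Solving J·Δ = −F gives Δ = (0.4750, -1.2000).
Then the next iterate is (s, t)₁ = (-1.0250, 1.8000).
Re-evaluating at (-1.0250, 1.8000): F = (-10.9320, -15.709250), so ‖F‖₂ = 19.1387.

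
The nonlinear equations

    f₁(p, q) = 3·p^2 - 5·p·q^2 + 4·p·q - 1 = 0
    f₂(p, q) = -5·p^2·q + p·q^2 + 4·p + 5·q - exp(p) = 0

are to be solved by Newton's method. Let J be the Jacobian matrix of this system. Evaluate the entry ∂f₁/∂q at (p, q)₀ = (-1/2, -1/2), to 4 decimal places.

-4.5000

∂f₁/∂q = -10·p·q + 4·p.
At (-1/2, -1/2) this is -4.5000.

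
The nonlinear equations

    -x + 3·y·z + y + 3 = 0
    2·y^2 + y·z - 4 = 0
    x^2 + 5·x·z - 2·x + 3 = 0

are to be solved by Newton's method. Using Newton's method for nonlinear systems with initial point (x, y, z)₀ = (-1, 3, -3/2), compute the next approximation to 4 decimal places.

At (-1, 3, -3/2): F = (-6.5000, 9.5000, 13.5000).
Jacobian J = [[-1, 3·z + 1, 3·y], [0, 4·y + z, y], [2·x + 5·z - 2, 0, 5·x]].
At the point, J = [[-1.0000, -3.5000, 9.0000], [0.0000, 10.5000, 3.0000], [-11.5000, 0.0000, -5.0000]] (det J = 1260.0000).
Solving J·Δ = −F gives Δ = (0.9861, -1.0282, 0.4319).
Then the next iterate is (x, y, z)₁ = (-0.0139, 1.9718, -1.0681).

(-0.0139, 1.9718, -1.0681)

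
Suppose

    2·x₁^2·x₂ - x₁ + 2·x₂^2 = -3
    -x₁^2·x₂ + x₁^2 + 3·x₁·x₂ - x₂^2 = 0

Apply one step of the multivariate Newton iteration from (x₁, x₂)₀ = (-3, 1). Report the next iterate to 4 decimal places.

(-1.4536, 0.7320)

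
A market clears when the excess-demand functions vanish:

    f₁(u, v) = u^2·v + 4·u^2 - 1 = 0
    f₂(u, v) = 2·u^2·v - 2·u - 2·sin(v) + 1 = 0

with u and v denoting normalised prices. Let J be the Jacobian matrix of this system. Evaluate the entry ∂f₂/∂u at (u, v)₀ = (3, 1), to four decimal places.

10.0000

∂f₂/∂u = 4·u·v - 2.
At (3, 1) this is 10.0000.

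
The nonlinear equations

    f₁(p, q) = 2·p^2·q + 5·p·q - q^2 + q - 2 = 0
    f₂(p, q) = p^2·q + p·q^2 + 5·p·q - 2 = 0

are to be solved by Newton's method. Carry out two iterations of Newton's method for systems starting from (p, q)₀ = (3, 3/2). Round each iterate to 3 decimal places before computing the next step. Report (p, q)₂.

(1.160, 0.598)

At (3, 3/2): F = (46.750, 40.750).
Jacobian J = [[4·p·q + 5·q, 2·p^2 + 5·p - 2·q + 1], [2·p·q + q^2 + 5·q, p^2 + 2·p·q + 5·p]].
At the point, J = [[25.500, 31.000], [18.750, 33.000]] (det J = 260.250).
Solving J·Δ = −F gives Δ = (-1.074, -0.625).
Then the next iterate is (p, q)₁ = (1.926, 0.875).
Round to (1.926, 0.875) and repeat: F = (13.02721, 11.14664), J = [[11.116, 16.29895], [8.51112, 16.70998]].
Δ = (-0.766, -0.277), so (p, q)₂ = (1.160, 0.598).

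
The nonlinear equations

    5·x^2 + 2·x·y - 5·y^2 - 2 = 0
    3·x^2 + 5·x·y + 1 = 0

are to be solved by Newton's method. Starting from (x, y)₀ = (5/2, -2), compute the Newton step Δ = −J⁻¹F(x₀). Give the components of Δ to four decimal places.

(-0.8864, 0.7745)

At (5/2, -2): F = (-0.7500, -5.2500).
Jacobian J = [[10·x + 2·y, 2·x - 10·y], [6·x + 5·y, 5·x]].
At the point, J = [[21.0000, 25.0000], [5.0000, 12.5000]] (det J = 137.5000).
Solving J·Δ = −F gives Δ = (-0.8864, 0.7745).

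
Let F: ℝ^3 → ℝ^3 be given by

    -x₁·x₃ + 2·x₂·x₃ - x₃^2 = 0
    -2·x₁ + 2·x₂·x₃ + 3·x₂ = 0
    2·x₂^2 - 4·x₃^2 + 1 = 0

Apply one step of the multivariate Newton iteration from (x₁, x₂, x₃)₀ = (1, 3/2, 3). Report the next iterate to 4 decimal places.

At (1, 3/2, 3): F = (-3.0000, 11.5000, -30.5000).
Jacobian J = [[-x₃, 2·x₃, -x₁ + 2·x₂ - 2·x₃], [-2, 2·x₃ + 3, 2·x₂], [0, 4·x₂, -8·x₃]].
At the point, J = [[-3.0000, 6.0000, -4.0000], [-2.0000, 9.0000, 3.0000], [0.0000, 6.0000, -24.0000]] (det J = 462.0000).
Solving J·Δ = −F gives Δ = (-0.9416, -0.9816, -1.5162).
Then the next iterate is (x₁, x₂, x₃)₁ = (0.0584, 0.5184, 1.4838).

(0.0584, 0.5184, 1.4838)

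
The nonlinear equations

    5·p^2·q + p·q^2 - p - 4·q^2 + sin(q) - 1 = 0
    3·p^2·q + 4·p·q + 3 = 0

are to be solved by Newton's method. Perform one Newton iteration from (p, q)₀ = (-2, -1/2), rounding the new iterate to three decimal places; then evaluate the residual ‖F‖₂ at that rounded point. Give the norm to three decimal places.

14.916

At (-2, -1/2): F = (-10.97943, 1.000).
Jacobian J = [[10·p·q + q^2 - 1, 5·p^2 + 2·p·q - 8·q + cos(q)], [6·p·q + 4·q, 3·p^2 + 4·p]].
At the point, J = [[9.250, 26.87758], [4.000, 4.000]] (det J = -70.51033).
Solving J·Δ = −F gives Δ = (-1.004, 0.754).
Then the next iterate is (p, q)₁ = (-3.004, 0.254).
Re-evaluating at (-3.004, 0.254): F = (13.26391, 6.82424), so ‖F‖₂ = 14.916.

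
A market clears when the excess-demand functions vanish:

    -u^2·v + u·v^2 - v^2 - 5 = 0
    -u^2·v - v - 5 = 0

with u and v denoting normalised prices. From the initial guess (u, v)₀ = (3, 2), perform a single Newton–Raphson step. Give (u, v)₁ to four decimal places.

At (3, 2): F = (-15.0000, -25.0000).
Jacobian J = [[-2·u·v + v^2, -u^2 + 2·u·v - 2·v], [-2·u·v, -u^2 - 1]].
At the point, J = [[-8.0000, -1.0000], [-12.0000, -10.0000]] (det J = 68.0000).
Solving J·Δ = −F gives Δ = (-1.8382, -0.2941).
Then the next iterate is (u, v)₁ = (1.1618, 1.7059).

(1.1618, 1.7059)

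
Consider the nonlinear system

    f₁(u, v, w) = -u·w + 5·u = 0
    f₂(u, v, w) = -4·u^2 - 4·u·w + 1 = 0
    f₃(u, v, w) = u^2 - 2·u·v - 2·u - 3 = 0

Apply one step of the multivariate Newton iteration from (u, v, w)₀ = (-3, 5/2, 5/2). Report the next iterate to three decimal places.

At (-3, 5/2, 5/2): F = (-7.500, -5.000, 27.000).
Jacobian J = [[-w + 5, 0, -u], [-8·u - 4·w, 0, -4·u], [2·u - 2·v - 2, -2·u, 0]].
At the point, J = [[2.500, 0.000, 3.000], [14.000, 0.000, 12.000], [-13.000, 6.000, 0.000]] (det J = 72.000).
Solving J·Δ = −F gives Δ = (-6.250, -18.042, 7.708).
Then the next iterate is (u, v, w)₁ = (-9.250, -15.542, 10.208).

(-9.250, -15.542, 10.208)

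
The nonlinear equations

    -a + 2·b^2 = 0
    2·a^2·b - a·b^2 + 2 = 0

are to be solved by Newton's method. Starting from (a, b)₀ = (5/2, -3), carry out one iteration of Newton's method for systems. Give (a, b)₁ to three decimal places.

(1.956, -1.663)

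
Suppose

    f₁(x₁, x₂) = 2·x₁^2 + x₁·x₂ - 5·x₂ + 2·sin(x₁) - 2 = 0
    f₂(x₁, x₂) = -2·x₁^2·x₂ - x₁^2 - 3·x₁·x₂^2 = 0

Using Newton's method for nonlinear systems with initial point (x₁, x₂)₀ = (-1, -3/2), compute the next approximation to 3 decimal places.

At (-1, -3/2): F = (7.31706, 8.750).
Jacobian J = [[4·x₁ + x₂ + 2·cos(x₁), x₁ - 5], [-4·x₁·x₂ - 2·x₁ - 3·x₂^2, -2·x₁^2 - 6·x₁·x₂]].
At the point, J = [[-4.41940, -6.000], [-10.750, -11.000]] (det J = -15.88665).
Solving J·Δ = −F gives Δ = (-1.762, 2.517).
Then the next iterate is (x₁, x₂)₁ = (-2.762, 1.017).

(-2.762, 1.017)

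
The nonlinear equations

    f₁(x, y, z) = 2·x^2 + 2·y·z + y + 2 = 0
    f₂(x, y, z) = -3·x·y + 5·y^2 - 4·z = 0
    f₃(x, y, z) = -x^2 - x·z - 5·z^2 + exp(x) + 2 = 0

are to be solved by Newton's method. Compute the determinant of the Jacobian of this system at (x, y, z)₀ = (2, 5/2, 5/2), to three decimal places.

-5424.798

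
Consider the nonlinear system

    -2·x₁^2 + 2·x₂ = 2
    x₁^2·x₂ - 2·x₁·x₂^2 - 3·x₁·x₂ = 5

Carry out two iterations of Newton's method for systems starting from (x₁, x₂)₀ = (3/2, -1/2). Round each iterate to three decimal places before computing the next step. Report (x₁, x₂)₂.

(1.817, 3.786)

At (3/2, -1/2): F = (-7.500, -4.625).
Jacobian J = [[-4·x₁, 2], [2·x₁·x₂ - 2·x₂^2 - 3·x₂, x₁^2 - 4·x₁·x₂ - 3·x₁]].
At the point, J = [[-6.000, 2.000], [-0.500, 0.750]] (det J = -3.500).
Solving J·Δ = −F gives Δ = (1.036, 6.857).
Then the next iterate is (x₁, x₂)₁ = (2.536, 6.357).
Round to (2.536, 6.357) and repeat: F = (-2.14859, -217.44718), J = [[-10.144, 2.000], [-67.65119, -65.66211]].
Δ = (-0.719, -2.571), so (x₁, x₂)₂ = (1.817, 3.786).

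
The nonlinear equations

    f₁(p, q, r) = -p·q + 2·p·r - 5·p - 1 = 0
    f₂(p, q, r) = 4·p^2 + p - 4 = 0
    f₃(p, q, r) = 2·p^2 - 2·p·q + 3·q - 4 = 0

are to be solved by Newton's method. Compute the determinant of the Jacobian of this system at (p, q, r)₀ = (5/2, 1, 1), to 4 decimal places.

J = [[-q + 2·r - 5, -p, 2·p], [8·p + 1, 0, 0], [4·p - 2·q, -2·p + 3, 0]].
At the point, J = [[-4.0000, -2.5000, 5.0000], [21.0000, 0.0000, 0.0000], [8.0000, -2.0000, 0.0000]].
det J = -210.0000.

-210.0000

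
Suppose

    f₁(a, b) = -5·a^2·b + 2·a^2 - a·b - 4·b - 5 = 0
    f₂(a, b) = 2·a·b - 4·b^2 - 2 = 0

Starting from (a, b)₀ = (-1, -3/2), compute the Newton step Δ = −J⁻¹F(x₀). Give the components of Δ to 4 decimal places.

(0.1307, 0.8392)

At (-1, -3/2): F = (9.0000, -8.0000).
Jacobian J = [[-10·a·b + 4·a - b, -5·a^2 - a - 4], [2·b, 2·a - 8·b]].
At the point, J = [[-17.5000, -8.0000], [-3.0000, 10.0000]] (det J = -199.0000).
Solving J·Δ = −F gives Δ = (0.1307, 0.8392).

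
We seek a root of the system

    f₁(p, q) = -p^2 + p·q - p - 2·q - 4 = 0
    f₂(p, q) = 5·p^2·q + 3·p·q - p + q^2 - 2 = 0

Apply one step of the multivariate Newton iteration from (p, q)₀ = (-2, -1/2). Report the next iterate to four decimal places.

(-0.7360, -0.7100)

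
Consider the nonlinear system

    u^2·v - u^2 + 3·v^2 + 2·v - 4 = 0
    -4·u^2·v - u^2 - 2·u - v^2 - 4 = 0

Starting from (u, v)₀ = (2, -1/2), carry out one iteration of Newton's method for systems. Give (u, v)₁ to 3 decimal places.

(0.018, -1.048)

At (2, -1/2): F = (-10.250, -4.250).
Jacobian J = [[2·u·v - 2·u, u^2 + 6·v + 2], [-8·u·v - 2·u - 2, -4·u^2 - 2·v]].
At the point, J = [[-6.000, 3.000], [2.000, -15.000]] (det J = 84.000).
Solving J·Δ = −F gives Δ = (-1.982, -0.548).
Then the next iterate is (u, v)₁ = (0.018, -1.048).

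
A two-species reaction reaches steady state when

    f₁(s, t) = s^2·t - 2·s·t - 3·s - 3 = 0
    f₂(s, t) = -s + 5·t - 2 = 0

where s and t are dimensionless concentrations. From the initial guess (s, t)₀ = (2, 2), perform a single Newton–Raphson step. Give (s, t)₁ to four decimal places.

(11.0000, 2.6000)

At (2, 2): F = (-9.0000, 6.0000).
Jacobian J = [[2·s·t - 2·t - 3, s^2 - 2·s], [-1, 5]].
At the point, J = [[1.0000, 0.0000], [-1.0000, 5.0000]] (det J = 5.0000).
Solving J·Δ = −F gives Δ = (9.0000, 0.6000).
Then the next iterate is (s, t)₁ = (11.0000, 2.6000).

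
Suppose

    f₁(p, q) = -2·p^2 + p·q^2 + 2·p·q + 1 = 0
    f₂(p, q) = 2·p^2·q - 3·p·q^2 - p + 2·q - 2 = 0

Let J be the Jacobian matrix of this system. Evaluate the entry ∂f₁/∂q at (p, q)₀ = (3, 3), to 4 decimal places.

24.0000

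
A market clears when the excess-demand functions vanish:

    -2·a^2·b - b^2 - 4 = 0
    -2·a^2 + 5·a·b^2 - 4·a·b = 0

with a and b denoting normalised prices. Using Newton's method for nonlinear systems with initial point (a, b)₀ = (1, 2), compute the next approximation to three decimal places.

At (1, 2): F = (-12.000, 10.000).
Jacobian J = [[-4·a·b, -2·a^2 - 2·b], [-4·a + 5·b^2 - 4·b, 10·a·b - 4·a]].
At the point, J = [[-8.000, -6.000], [8.000, 16.000]] (det J = -80.000).
Solving J·Δ = −F gives Δ = (-1.650, 0.200).
Then the next iterate is (a, b)₁ = (-0.650, 2.200).

(-0.650, 2.200)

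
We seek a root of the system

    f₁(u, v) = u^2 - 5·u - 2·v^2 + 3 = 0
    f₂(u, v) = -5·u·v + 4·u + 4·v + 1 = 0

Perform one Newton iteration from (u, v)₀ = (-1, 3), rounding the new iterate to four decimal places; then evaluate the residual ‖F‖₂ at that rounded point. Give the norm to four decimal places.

At (-1, 3): F = (-9.0000, 24.0000).
Jacobian J = [[2·u - 5, -4·v], [-5·v + 4, -5·u + 4]].
At the point, J = [[-7.0000, -12.0000], [-11.0000, 9.0000]] (det J = -195.0000).
Solving J·Δ = −F gives Δ = (1.0615, -1.3692).
Then the next iterate is (u, v)₁ = (0.0615, 1.6308).
Re-evaluating at (0.0615, 1.6308): F = (-2.622735, 7.267729), so ‖F‖₂ = 7.7265.

7.7265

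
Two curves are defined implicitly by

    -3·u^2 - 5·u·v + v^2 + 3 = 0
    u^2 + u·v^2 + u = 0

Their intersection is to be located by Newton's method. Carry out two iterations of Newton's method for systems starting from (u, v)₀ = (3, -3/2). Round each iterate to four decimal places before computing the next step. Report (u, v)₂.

At (3, -3/2): F = (0.7500, 18.7500).
Jacobian J = [[-6·u - 5·v, -5·u + 2·v], [2·u + v^2 + 1, 2·u·v]].
At the point, J = [[-10.5000, -18.0000], [9.2500, -9.0000]] (det J = 261.0000).
Solving J·Δ = −F gives Δ = (-1.2672, 0.7809).
Then the next iterate is (u, v)₁ = (1.7328, -0.7191).
Round to (1.7328, -0.7191) and repeat: F = (0.739600, 5.631435), J = [[-6.8013, -10.1022], [4.982705, -2.492113]].
Δ = (-0.8181, 0.6240), so (u, v)₂ = (0.9147, -0.0951).

(0.9147, -0.0951)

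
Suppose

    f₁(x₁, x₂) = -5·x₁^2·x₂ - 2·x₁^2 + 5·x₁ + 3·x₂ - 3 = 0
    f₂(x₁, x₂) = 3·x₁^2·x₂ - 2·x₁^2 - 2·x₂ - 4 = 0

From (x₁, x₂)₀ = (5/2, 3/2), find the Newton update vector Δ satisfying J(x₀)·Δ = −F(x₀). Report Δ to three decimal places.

(-1.439, 0.559)

At (5/2, 3/2): F = (-45.375, 8.625).
Jacobian J = [[-10·x₁·x₂ - 4·x₁ + 5, -5·x₁^2 + 3], [6·x₁·x₂ - 4·x₁, 3·x₁^2 - 2]].
At the point, J = [[-42.500, -28.250], [12.500, 16.750]] (det J = -358.750).
Solving J·Δ = −F gives Δ = (-1.439, 0.559).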